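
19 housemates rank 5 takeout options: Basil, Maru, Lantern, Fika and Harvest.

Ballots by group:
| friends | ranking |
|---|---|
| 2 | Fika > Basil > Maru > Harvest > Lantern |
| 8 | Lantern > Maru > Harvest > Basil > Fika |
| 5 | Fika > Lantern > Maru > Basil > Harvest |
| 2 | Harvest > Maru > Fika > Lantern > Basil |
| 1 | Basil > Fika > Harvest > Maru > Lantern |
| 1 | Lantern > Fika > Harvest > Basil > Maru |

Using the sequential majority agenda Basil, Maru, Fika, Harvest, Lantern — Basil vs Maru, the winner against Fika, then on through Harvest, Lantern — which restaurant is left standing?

Round 1: Basil vs Maru — 4–15, Maru advances.
Round 2: Maru vs Fika — 10–9, Maru advances.
Round 3: Maru vs Harvest — 15–4, Maru advances.
Round 4: Maru vs Lantern — 5–14, Lantern advances.
Lantern survives the agenda.

Lantern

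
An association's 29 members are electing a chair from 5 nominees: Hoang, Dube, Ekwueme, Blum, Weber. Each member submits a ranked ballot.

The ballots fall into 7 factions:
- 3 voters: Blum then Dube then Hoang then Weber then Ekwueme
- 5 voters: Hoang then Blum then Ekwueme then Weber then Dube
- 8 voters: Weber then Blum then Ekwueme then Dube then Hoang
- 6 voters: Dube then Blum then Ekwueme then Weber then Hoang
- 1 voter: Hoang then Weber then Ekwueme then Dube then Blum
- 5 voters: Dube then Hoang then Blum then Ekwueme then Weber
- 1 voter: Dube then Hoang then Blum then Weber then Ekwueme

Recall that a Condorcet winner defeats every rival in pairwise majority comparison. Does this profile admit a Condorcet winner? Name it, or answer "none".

Check each pair by majority over 29 ballots:
Hoang vs Dube: Dube, 23–6.
Hoang vs Ekwueme: Hoang is ranked higher on 3+5+1+5+1 = 15 ballots, Ekwueme on 14. Hoang wins 15–14.
Hoang–Blum: Blum 17–12.
Hoang vs Weber: Hoang, 15–14.
Dube vs Ekwueme: Dube, 15–14.
Dube vs Blum: Blum, 16–13.
Dube vs Weber: Dube is ranked higher on 3+6+5+1 = 15 ballots, Weber on 14. Dube wins 15–14.
Ekwueme vs Blum: Blum wins 28–1.
Ekwueme vs Weber: 5+6+5 = 16 for Ekwueme, 13 for Weber — Ekwueme by 16–13.
Blum–Weber: Blum 20–9.
Blum beats each of Hoang, Dube, Ekwueme, Weber — Blum is the Condorcet winner.

Blum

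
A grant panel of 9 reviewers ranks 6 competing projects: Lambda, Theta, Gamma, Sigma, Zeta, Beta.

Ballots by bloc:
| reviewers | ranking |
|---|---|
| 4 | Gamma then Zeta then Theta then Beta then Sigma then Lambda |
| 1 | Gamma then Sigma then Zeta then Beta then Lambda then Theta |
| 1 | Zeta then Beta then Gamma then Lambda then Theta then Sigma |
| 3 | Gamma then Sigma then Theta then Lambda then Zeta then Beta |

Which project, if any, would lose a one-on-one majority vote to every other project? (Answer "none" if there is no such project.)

Head-to-head results (9 reviewers):
Lambda vs Theta: Theta wins 7–2.
Lambda vs Gamma: Gamma wins 9–0.
Lambda vs Sigma: 1 to 8, Sigma.
Lambda vs Zeta: Lambda is ranked higher on 3 ballots, Zeta on 6. Zeta wins 6–3.
Lambda vs Beta: Lambda is ranked higher on 3 ballots, Beta on 6. Beta wins 6–3.
Theta vs Gamma: Theta is ranked higher on 0 ballots, Gamma on 9. Gamma wins 9–0.
Theta vs Sigma: 4+1 = 5 for Theta, 4 for Sigma — Theta by 5–4.
Theta vs Zeta: 3 to 6, Zeta.
Theta vs Beta: Theta is ranked higher on 4+3 = 7 ballots, Beta on 2. Theta wins 7–2.
Gamma vs Sigma: Gamma is ranked higher on 4+1+1+3 = 9 ballots, Sigma on 0. Gamma wins 9–0.
Gamma vs Zeta: Gamma wins 8–1.
Gamma vs Beta: Gamma wins 8–1.
Sigma vs Zeta: Zeta, 5–4.
Sigma vs Beta: 4 to 5, Beta.
Zeta vs Beta: Zeta wins 9–0.
Lambda is beaten in every head-to-head and is the Condorcet loser.

Lambda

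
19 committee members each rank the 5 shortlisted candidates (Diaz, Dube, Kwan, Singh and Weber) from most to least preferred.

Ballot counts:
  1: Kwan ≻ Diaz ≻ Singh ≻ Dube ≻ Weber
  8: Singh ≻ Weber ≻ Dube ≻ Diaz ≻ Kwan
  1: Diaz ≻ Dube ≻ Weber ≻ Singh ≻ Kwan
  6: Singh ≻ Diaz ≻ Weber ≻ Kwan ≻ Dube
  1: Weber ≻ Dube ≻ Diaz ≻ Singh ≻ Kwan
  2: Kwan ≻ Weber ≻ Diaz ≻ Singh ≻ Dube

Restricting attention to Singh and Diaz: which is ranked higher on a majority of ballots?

Singh

Ballots ranking Singh above Diaz: 8 + 6 = 14.
Ballots ranking Diaz above Singh: 19 − 14 = 5.
Singh wins the head-to-head 14–5.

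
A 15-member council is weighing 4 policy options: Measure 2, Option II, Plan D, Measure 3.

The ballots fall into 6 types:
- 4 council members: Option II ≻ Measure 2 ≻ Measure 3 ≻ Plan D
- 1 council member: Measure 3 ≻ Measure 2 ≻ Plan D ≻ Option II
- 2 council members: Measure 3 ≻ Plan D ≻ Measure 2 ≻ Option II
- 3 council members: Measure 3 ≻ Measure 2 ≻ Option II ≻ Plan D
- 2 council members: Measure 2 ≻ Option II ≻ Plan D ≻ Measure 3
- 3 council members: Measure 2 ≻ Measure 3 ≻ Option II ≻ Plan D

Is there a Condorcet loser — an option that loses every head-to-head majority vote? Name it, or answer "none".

Pairwise majorities:
Measure 2 vs Option II: Measure 2 wins 11–4.
Measure 2 vs Plan D: Measure 2, 13–2.
Measure 2 vs Measure 3: Measure 2 preferred on 4+2+3 = 9 ballots; Measure 2 wins 9–6.
Option II vs Plan D: 4+3+2+3 = 12 for Option II, 3 for Plan D — Option II by 12–3.
Option II vs Measure 3: Measure 3 wins 9–6.
Plan D vs Measure 3: 2 to 13, Measure 3.
Plan D is beaten in every head-to-head and is the Condorcet loser.

Plan D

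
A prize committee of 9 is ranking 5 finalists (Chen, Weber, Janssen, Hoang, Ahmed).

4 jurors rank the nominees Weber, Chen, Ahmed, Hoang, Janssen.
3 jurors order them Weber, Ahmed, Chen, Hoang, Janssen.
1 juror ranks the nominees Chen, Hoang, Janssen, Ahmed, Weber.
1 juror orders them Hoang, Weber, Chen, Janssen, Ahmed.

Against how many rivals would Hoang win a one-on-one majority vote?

Hoang against each rival (9 jurors):
Hoang vs Chen: Chen wins 8–1.
Hoang vs Weber: Weber, 7–2.
Hoang vs Janssen: Hoang, 9–0.
Hoang–Ahmed: Ahmed 7–2.
Hoang beats Janssen; loses to Chen, Weber, Ahmed — 1 pairwise win.

1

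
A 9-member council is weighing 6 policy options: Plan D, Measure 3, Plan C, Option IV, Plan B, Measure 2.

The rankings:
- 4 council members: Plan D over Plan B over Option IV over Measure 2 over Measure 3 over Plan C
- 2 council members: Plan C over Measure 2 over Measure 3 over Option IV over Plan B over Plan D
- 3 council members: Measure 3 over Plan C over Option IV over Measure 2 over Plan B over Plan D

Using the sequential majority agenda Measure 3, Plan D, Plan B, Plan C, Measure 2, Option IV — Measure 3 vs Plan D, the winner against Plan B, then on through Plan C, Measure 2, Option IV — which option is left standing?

Option IV

Round 1: Measure 3 vs Plan D — 5–4, Measure 3 advances.
Round 2: Measure 3 vs Plan B — 5–4, Measure 3 advances.
Round 3: Measure 3 vs Plan C — 7–2, Measure 3 advances.
Round 4: Measure 3 vs Measure 2 — 3–6, Measure 2 advances.
Round 5: Measure 2 vs Option IV — 2–7, Option IV advances.
The agenda winner is Option IV.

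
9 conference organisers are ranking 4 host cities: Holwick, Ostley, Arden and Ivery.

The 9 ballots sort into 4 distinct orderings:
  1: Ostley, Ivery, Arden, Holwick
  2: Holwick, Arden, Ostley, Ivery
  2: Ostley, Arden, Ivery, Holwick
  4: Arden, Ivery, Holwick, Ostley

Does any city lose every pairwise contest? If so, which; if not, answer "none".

Pairwise majorities:
Holwick vs Ostley: Holwick wins 6–3.
Holwick vs Arden: 2 for Holwick, 7 for Arden — Arden by 7–2.
Holwick vs Ivery: Holwick preferred on 2 ballots; Ivery wins 7–2.
Ostley vs Arden: Arden wins 6–3.
Ostley vs Ivery: 5 to 4, Ostley.
Arden vs Ivery: 2+2+4 = 8 for Arden, 1 for Ivery — Arden by 8–1.
Each city has at least one pairwise win (Holwick beats Ostley; Ostley beats Ivery; Arden beats Holwick; Ivery beats Holwick) — no Condorcet loser.

none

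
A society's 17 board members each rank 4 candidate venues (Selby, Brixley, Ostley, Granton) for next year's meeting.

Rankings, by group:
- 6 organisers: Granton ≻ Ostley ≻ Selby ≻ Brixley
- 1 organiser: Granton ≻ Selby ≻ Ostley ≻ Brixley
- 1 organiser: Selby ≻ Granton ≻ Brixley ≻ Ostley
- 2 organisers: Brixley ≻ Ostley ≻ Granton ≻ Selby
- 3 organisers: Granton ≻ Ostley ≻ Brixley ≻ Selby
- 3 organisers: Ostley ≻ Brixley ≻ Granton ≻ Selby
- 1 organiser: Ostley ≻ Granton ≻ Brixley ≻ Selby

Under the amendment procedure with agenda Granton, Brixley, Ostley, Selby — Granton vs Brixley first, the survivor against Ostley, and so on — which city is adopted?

Granton

Round 1: Granton vs Brixley — 12–5, Granton advances.
Round 2: Granton vs Ostley — 11–6, Granton advances.
Round 3: Granton vs Selby — 16–1, Granton advances.
The agenda winner is Granton.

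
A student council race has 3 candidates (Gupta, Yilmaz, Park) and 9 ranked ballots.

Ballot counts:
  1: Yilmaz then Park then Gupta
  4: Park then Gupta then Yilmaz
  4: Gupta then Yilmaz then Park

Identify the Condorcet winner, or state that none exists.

Check each pair by majority over 9 ballots:
Gupta vs Yilmaz: Gupta is ranked higher on 4+4 = 8 ballots, Yilmaz on 1. Gupta wins 8–1.
Gupta vs Park: 4 for Gupta, 5 for Park — Park by 5–4.
Yilmaz vs Park: Yilmaz preferred on 1+4 = 5 ballots; Yilmaz wins 5–4.
No candidate is unbeaten: Gupta loses to Park; Yilmaz loses to Gupta; Park loses to Yilmaz. In particular Gupta beats Yilmaz beats Park beats Gupta is a majority cycle — no Condorcet winner exists.

none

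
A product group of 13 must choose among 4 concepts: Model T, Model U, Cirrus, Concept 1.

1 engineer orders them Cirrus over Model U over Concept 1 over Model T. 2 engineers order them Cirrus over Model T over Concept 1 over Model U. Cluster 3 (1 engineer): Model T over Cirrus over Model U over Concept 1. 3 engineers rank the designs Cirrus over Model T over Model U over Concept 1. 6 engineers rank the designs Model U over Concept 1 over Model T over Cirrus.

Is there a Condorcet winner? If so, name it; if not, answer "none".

none

Pairwise majorities:
Model T vs Model U: Model U, 7–6.
Model T vs Cirrus: Model T, 7–6.
Model T vs Concept 1: Model T is ranked higher on 2+1+3 = 6 ballots, Concept 1 on 7. Concept 1 wins 7–6.
Model U vs Cirrus: Cirrus wins 7–6.
Model U–Concept 1: Model U 11–2.
Cirrus vs Concept 1: Cirrus is ranked higher on 1+2+1+3 = 7 ballots, Concept 1 on 6. Cirrus wins 7–6.
No design is unbeaten: Model T loses to Model U; Model U loses to Cirrus; Cirrus loses to Model T; Concept 1 loses to Model U. In particular Model T → Cirrus → Model U → Model T is a majority cycle — no Condorcet winner exists.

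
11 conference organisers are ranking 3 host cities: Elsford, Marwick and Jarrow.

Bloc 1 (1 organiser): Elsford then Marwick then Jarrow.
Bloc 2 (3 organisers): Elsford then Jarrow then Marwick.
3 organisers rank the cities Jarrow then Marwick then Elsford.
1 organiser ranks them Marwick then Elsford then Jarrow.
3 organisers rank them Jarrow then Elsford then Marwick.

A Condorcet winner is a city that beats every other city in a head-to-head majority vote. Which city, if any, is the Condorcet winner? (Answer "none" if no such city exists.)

Check each pair by majority over 11 ballots:
Elsford vs Marwick: 7 to 4, Elsford.
Elsford vs Jarrow: Jarrow, 6–5.
Marwick vs Jarrow: Jarrow wins 9–2.
Jarrow beats each of Elsford, Marwick — Jarrow is the Condorcet winner.

Jarrow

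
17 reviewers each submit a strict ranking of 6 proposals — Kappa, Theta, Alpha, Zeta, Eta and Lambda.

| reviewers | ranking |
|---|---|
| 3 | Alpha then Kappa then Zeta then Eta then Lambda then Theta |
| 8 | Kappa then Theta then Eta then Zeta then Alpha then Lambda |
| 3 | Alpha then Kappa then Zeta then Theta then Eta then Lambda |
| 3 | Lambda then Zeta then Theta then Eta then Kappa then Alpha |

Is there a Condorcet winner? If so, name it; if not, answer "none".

Kappa

Check each pair by majority over 17 ballots:
Kappa–Theta: Kappa 14–3.
Kappa–Alpha: Kappa 11–6.
Kappa–Zeta: Kappa 14–3.
Kappa vs Eta: Kappa, 14–3.
Kappa vs Lambda: Kappa, 14–3.
Theta–Alpha: Theta 11–6.
Theta–Zeta: Zeta 9–8.
Theta vs Eta: Theta, 14–3.
Theta vs Lambda: Theta, 11–6.
Alpha vs Zeta: Zeta wins 11–6.
Alpha vs Eta: Eta wins 11–6.
Alpha vs Lambda: Alpha wins 14–3.
Zeta–Eta: Zeta 9–8.
Zeta vs Lambda: Zeta wins 14–3.
Eta vs Lambda: Eta wins 14–3.
Only Kappa has no losses; Kappa is the Condorcet winner.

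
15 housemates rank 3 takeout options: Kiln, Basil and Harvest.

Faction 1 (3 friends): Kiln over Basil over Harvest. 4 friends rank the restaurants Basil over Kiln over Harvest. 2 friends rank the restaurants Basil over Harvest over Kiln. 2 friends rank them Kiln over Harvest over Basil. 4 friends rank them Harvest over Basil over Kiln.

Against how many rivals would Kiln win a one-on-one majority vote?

1

Kiln against each rival (15 friends):
Kiln vs Basil: Basil wins 10–5.
Kiln vs Harvest: Kiln preferred on 3+4+2 = 9 ballots; Kiln wins 9–6.
Kiln beats Harvest; loses to Basil — 1 pairwise win.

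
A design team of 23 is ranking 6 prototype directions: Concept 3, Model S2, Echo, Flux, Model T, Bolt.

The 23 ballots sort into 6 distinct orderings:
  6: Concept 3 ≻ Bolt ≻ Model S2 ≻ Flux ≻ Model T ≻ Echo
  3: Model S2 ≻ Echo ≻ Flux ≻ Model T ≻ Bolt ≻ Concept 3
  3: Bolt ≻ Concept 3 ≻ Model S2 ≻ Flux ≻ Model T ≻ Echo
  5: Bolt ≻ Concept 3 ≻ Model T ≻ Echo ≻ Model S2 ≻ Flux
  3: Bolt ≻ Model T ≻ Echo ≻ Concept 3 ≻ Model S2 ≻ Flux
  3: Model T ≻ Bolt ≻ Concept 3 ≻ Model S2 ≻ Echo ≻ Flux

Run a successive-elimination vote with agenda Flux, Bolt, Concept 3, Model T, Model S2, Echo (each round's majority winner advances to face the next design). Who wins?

Bolt

Round 1: Flux vs Bolt — 3–20, Bolt advances.
Round 2: Bolt vs Concept 3 — 17–6, Bolt advances.
Round 3: Bolt vs Model T — 17–6, Bolt advances.
Round 4: Bolt vs Model S2 — 20–3, Bolt advances.
Round 5: Bolt vs Echo — 20–3, Bolt advances.
Bolt survives the agenda.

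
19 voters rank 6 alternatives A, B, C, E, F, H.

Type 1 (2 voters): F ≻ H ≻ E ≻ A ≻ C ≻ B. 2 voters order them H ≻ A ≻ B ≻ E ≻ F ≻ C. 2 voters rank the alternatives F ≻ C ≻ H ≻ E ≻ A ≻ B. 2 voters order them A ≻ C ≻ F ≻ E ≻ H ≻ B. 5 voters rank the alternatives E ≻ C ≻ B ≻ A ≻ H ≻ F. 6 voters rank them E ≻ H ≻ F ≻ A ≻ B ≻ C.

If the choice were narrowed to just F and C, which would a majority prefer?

F

Ballots ranking F above C: 2 + 2 + 2 + 6 = 12.
Ballots ranking C above F: 19 − 12 = 7.
F wins the head-to-head 12–7.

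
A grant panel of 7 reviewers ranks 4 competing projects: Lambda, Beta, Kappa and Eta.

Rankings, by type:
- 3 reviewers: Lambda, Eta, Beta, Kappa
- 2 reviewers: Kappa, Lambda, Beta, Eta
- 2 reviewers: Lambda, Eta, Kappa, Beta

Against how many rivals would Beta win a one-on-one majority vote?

0

Beta against each rival (7 reviewers):
Beta vs Lambda: Lambda wins 7–0.
Beta–Kappa: Kappa 4–3.
Beta vs Eta: 2 to 5, Eta.
Beta beats no one; loses to Lambda, Kappa, Eta — 0 pairwise wins.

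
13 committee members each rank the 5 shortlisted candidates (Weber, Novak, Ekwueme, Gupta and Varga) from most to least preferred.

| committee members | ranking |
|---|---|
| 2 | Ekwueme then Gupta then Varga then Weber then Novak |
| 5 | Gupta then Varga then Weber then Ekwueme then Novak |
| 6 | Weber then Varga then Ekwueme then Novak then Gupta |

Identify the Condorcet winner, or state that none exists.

Head-to-head results (13 committee members):
Weber vs Novak: Weber is ranked higher on 2+5+6 = 13 ballots, Novak on 0. Weber wins 13–0.
Weber vs Ekwueme: 5+6 = 11 for Weber, 2 for Ekwueme — Weber by 11–2.
Weber vs Gupta: Weber preferred on 6 ballots; Gupta wins 7–6.
Weber vs Varga: Weber preferred on 6 ballots; Varga wins 7–6.
Novak vs Ekwueme: Novak preferred on 0 ballots; Ekwueme wins 13–0.
Novak vs Gupta: 6 for Novak, 7 for Gupta — Gupta by 7–6.
Novak vs Varga: 0 to 13, Varga.
Ekwueme vs Gupta: Ekwueme is ranked higher on 2+6 = 8 ballots, Gupta on 5. Ekwueme wins 8–5.
Ekwueme vs Varga: 2 for Ekwueme, 11 for Varga — Varga by 11–2.
Gupta vs Varga: Gupta is ranked higher on 2+5 = 7 ballots, Varga on 6. Gupta wins 7–6.
No candidate is unbeaten: Weber loses to Gupta; Novak loses to Weber; Ekwueme loses to Weber; Gupta loses to Ekwueme; Varga loses to Gupta. In particular Weber → Ekwueme → Gupta → Weber is a majority cycle — no Condorcet winner exists.

none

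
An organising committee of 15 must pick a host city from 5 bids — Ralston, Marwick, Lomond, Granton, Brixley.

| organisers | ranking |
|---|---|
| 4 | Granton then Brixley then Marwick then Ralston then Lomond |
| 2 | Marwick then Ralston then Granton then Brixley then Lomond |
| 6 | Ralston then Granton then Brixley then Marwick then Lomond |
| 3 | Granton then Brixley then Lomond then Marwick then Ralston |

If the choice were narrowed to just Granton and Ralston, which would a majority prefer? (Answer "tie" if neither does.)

Ballots ranking Granton above Ralston: 4 + 3 = 7.
Ballots ranking Ralston above Granton: 15 − 7 = 8.
Ralston wins the head-to-head 8–7.

Ralston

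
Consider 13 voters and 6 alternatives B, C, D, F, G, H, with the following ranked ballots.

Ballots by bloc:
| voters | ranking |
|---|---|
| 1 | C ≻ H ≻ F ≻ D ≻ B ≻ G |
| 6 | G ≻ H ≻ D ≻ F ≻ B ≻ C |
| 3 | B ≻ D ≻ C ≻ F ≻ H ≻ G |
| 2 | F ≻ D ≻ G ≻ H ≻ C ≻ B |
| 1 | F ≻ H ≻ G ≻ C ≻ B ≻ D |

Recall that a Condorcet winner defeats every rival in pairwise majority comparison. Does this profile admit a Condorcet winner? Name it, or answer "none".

none

Head-to-head results (13 voters):
B vs C: B wins 9–4.
B vs D: D wins 9–4.
B vs F: F, 10–3.
B vs G: G, 9–4.
B–H: H 10–3.
C vs D: D, 11–2.
C vs F: F, 9–4.
C vs G: G, 9–4.
C vs H: H, 9–4.
D vs F: D wins 9–4.
D vs G: G wins 7–6.
D vs H: H wins 8–5.
F vs G: F wins 7–6.
F vs H: H wins 7–6.
G vs H: G wins 8–5.
Each alternative drops at least one matchup (B loses to D; C loses to B; D loses to G; F loses to D; G loses to F; H loses to G); the cycle D > F > G > D rules out a Condorcet winner.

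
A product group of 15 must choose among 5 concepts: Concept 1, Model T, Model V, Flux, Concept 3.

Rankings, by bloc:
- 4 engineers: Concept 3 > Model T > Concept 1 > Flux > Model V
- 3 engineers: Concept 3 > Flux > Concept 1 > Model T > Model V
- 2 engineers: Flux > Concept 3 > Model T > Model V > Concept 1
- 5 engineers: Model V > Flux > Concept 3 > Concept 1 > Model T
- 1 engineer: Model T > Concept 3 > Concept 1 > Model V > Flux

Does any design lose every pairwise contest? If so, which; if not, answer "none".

Model V

Pairwise majorities:
Concept 1–Model T: Concept 1 8–7.
Concept 1–Model V: Concept 1 8–7.
Concept 1 vs Flux: Flux wins 10–5.
Concept 1 vs Concept 3: Concept 1 preferred on 0 ballots; Concept 3 wins 15–0.
Model T vs Model V: Model T preferred on 4+3+2+1 = 10 ballots; Model T wins 10–5.
Model T–Flux: Flux 10–5.
Model T vs Concept 3: Model T preferred on 1 ballot; Concept 3 wins 14–1.
Model V vs Flux: Flux wins 9–6.
Model V–Concept 3: Concept 3 10–5.
Flux vs Concept 3: Concept 3 wins 8–7.
Only Model V has no wins; Model V is the Condorcet loser.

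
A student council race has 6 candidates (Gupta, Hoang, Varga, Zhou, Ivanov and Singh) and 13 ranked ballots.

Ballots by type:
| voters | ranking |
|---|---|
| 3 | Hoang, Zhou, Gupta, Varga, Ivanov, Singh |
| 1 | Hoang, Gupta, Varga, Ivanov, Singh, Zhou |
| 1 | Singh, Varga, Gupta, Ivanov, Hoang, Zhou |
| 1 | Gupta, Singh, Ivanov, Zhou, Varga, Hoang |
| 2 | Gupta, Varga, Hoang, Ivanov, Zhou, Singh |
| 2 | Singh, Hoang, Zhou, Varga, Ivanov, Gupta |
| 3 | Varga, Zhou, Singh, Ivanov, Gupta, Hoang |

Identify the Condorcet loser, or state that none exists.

Ivanov

Head-to-head results (13 voters):
Gupta–Hoang: Gupta 7–6.
Gupta–Varga: Gupta 7–6.
Gupta vs Zhou: Zhou wins 8–5.
Gupta–Ivanov: Gupta 8–5.
Gupta–Singh: Gupta 7–6.
Hoang vs Varga: Varga wins 7–6.
Hoang vs Zhou: Hoang wins 9–4.
Hoang vs Ivanov: Hoang preferred on 3+1+2+2 = 8 ballots; Hoang wins 8–5.
Hoang vs Singh: Singh wins 7–6.
Varga vs Zhou: Varga is ranked higher on 1+1+2+3 = 7 ballots, Zhou on 6. Varga wins 7–6.
Varga vs Ivanov: Varga is ranked higher on 3+1+1+2+2+3 = 12 ballots, Ivanov on 1. Varga wins 12–1.
Varga vs Singh: Varga, 9–4.
Zhou vs Ivanov: Zhou preferred on 3+2+3 = 8 ballots; Zhou wins 8–5.
Zhou vs Singh: Zhou is ranked higher on 3+2+3 = 8 ballots, Singh on 5. Zhou wins 8–5.
Ivanov vs Singh: Singh wins 7–6.
Ivanov loses to every other candidate — it is the Condorcet loser.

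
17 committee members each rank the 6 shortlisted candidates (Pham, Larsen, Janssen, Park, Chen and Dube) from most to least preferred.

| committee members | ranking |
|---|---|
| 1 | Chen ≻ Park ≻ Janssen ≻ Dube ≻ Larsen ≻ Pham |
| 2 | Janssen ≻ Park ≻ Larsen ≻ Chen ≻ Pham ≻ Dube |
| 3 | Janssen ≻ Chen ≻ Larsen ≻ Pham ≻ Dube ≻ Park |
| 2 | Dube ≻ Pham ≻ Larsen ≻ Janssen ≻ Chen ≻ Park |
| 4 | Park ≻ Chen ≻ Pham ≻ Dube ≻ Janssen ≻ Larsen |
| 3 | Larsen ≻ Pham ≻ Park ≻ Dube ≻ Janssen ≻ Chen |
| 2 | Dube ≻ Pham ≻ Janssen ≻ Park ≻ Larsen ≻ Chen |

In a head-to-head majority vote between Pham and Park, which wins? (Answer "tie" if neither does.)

Pham

Ballots ranking Pham above Park: 3 + 2 + 3 + 2 = 10.
Ballots ranking Park above Pham: 17 − 10 = 7.
Pham wins the head-to-head 10–7.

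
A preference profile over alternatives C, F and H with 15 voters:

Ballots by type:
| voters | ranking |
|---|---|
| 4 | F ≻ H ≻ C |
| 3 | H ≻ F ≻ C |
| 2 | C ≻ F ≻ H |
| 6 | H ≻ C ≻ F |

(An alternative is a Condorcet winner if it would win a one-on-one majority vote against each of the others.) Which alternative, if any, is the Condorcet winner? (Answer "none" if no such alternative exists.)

Head-to-head results (15 voters):
C vs F: C is ranked higher on 2+6 = 8 ballots, F on 7. C wins 8–7.
C vs H: C is ranked higher on 2 ballots, H on 13. H wins 13–2.
F vs H: 4+2 = 6 for F, 9 for H — H by 9–6.
H wins every pairwise contest, so H is the Condorcet winner.

H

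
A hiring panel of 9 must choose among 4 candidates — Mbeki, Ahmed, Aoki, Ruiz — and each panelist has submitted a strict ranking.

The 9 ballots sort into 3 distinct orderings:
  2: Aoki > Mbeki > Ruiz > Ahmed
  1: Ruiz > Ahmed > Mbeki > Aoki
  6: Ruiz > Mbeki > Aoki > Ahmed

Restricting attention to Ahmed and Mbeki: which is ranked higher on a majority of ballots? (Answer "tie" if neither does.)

Ballots ranking Ahmed above Mbeki: 1.
Ballots ranking Mbeki above Ahmed: 9 − 1 = 8.
Mbeki wins the head-to-head 8–1.

Mbeki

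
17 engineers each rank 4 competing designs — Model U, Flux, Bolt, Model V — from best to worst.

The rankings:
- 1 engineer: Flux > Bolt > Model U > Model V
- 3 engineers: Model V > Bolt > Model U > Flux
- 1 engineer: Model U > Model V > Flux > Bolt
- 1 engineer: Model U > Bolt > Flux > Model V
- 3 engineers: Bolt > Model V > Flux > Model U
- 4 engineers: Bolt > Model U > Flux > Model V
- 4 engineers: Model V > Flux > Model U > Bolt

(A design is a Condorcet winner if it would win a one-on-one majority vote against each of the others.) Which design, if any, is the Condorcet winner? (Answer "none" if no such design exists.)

Bolt

Pairwise majorities:
Model U vs Flux: 3+1+1+4 = 9 for Model U, 8 for Flux — Model U by 9–8.
Model U vs Bolt: Model U is ranked higher on 1+1+4 = 6 ballots, Bolt on 11. Bolt wins 11–6.
Model U vs Model V: Model U preferred on 1+1+1+4 = 7 ballots; Model V wins 10–7.
Flux vs Bolt: Flux preferred on 1+1+4 = 6 ballots; Bolt wins 11–6.
Flux vs Model V: 6 to 11, Model V.
Bolt vs Model V: 1+1+3+4 = 9 for Bolt, 8 for Model V — Bolt by 9–8.
Only Bolt has no losses; Bolt is the Condorcet winner.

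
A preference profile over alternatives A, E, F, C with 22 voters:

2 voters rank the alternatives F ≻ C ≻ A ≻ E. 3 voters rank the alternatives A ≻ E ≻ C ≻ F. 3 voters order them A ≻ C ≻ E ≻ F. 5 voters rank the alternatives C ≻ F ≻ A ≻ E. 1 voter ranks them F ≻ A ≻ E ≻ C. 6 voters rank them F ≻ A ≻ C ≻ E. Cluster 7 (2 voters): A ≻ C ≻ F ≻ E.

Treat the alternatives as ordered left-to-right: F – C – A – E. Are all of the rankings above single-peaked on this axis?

Axis positions: F=1, C=2, A=3, E=4.
Cluster 1 (peak F at position 1): ranking walks positions 1-2-3-4, expanding outward from the peak — single-peaked.
Cluster 2 (peak A at position 3): ranking walks positions 3-4-2-1, expanding outward from the peak — single-peaked.
Cluster 3 (peak A at position 3): ranking walks positions 3-2-4-1, expanding outward from the peak — single-peaked.
Cluster 4 (peak C at position 2): ranking walks positions 2-1-3-4, expanding outward from the peak — single-peaked.
Cluster 5: ranking walks positions 1-3-4-2; A is ranked above C even though C lies between A and the peak F on the axis — preferences dip and rise again. Not single-peaked.
Cluster 6: ranking walks positions 1-3-2-4; A is ranked above C even though C lies between A and the peak F on the axis — preferences dip and rise again. Not single-peaked.
Cluster 7 (peak A at position 3): ranking walks positions 3-2-1-4, expanding outward from the peak — single-peaked.
Cluster 5 violates single-peakedness, so the profile is not single-peaked on this axis.

no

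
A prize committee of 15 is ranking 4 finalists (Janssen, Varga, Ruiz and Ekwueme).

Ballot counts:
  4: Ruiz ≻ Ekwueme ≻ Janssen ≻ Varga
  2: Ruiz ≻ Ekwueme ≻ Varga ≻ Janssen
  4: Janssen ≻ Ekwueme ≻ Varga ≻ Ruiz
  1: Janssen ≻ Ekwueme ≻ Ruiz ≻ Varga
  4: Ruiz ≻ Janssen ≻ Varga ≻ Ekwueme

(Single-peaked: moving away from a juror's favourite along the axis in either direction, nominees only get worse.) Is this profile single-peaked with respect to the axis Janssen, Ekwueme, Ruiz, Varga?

Axis positions: Janssen=1, Ekwueme=2, Ruiz=3, Varga=4.
Bloc 1 (peak Ruiz at position 3): ranking walks positions 3-2-1-4, expanding outward from the peak — single-peaked.
Bloc 2 (peak Ruiz at position 3): ranking walks positions 3-2-4-1, expanding outward from the peak — single-peaked.
Bloc 3: ranking walks positions 1-2-4-3; Varga is ranked above Ruiz even though Ruiz lies between Varga and the peak Janssen on the axis — preferences dip and rise again. Not single-peaked.
Bloc 4 (peak Janssen at position 1): ranking walks positions 1-2-3-4, expanding outward from the peak — single-peaked.
Bloc 5: ranking walks positions 3-1-4-2; Janssen is ranked above Ekwueme even though Ekwueme lies between Janssen and the peak Ruiz on the axis — preferences dip and rise again. Not single-peaked.
Bloc 3 violates single-peakedness, so the profile is not single-peaked on this axis.

no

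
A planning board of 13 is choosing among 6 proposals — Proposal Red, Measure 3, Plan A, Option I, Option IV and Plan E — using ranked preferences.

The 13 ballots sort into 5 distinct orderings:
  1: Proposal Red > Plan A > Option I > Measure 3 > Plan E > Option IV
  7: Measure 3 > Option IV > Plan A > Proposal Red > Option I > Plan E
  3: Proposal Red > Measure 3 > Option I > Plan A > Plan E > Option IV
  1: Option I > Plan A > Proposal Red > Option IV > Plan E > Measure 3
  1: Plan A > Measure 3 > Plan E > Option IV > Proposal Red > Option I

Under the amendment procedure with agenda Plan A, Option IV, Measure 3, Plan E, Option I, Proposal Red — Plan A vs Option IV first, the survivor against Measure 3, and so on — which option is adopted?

Measure 3

Round 1: Plan A vs Option IV — 6–7, Option IV advances.
Round 2: Option IV vs Measure 3 — 1–12, Measure 3 advances.
Round 3: Measure 3 vs Plan E — 12–1, Measure 3 advances.
Round 4: Measure 3 vs Option I — 11–2, Measure 3 advances.
Round 5: Measure 3 vs Proposal Red — 8–5, Measure 3 advances.
The agenda winner is Measure 3.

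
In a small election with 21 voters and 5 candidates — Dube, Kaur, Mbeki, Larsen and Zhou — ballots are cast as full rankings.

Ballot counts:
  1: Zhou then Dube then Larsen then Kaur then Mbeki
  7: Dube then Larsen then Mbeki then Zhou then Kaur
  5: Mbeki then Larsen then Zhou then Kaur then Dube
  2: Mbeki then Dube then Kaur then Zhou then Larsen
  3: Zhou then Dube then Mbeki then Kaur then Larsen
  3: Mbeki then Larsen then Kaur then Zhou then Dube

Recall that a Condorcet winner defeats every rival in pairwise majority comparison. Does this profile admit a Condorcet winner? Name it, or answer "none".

Pairwise majorities:
Dube vs Kaur: Dube, 13–8.
Dube vs Mbeki: Dube, 11–10.
Dube vs Larsen: Dube, 13–8.
Dube–Zhou: Zhou 12–9.
Kaur vs Mbeki: Mbeki, 20–1.
Kaur vs Larsen: Larsen, 16–5.
Kaur vs Zhou: Zhou wins 16–5.
Mbeki–Larsen: Mbeki 13–8.
Mbeki vs Zhou: Mbeki wins 17–4.
Larsen vs Zhou: Larsen wins 15–6.
Every candidate loses at least once (Dube loses to Zhou; Kaur loses to Dube; Mbeki loses to Dube; Larsen loses to Dube; Zhou loses to Mbeki). The majority relation contains the cycle Dube beats Mbeki beats Zhou beats Dube, so there is no Condorcet winner.

none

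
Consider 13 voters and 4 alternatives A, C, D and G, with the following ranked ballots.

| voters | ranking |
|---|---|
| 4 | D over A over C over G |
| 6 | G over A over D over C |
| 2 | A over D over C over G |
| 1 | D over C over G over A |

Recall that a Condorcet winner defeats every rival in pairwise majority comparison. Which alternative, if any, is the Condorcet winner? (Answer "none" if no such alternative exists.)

none

Head-to-head results (13 voters):
A vs C: A preferred on 4+6+2 = 12 ballots; A wins 12–1.
A vs D: A, 8–5.
A vs G: 6 to 7, G.
C vs D: 0 to 13, D.
C vs G: C is ranked higher on 4+2+1 = 7 ballots, G on 6. C wins 7–6.
D vs G: 7 to 6, D.
Every alternative loses at least once (A loses to G; C loses to A; D loses to A; G loses to C). The majority relation contains the cycle A → C → G → A, so there is no Condorcet winner.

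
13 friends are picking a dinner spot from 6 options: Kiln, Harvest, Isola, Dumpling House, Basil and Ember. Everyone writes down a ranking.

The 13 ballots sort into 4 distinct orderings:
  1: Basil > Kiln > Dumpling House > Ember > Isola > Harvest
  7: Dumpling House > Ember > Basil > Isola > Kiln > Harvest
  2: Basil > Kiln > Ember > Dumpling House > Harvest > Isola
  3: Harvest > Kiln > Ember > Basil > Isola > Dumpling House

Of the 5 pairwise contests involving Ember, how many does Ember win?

Ember against each rival (13 friends):
Ember vs Kiln: Ember, 7–6.
Ember vs Harvest: Ember, 10–3.
Ember–Isola: Ember 13–0.
Ember vs Dumpling House: 2+3 = 5 for Ember, 8 for Dumpling House — Dumpling House by 8–5.
Ember vs Basil: Ember preferred on 7+3 = 10 ballots; Ember wins 10–3.
Ember beats Kiln, Harvest, Isola, Basil; loses to Dumpling House — 4 pairwise wins.

4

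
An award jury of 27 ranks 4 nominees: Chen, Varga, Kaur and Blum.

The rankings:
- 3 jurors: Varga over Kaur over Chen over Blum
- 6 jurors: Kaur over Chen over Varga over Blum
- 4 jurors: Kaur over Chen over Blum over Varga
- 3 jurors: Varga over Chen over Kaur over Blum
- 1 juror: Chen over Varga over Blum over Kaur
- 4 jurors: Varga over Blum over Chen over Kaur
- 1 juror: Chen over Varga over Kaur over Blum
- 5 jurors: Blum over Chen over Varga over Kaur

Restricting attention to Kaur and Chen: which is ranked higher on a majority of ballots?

Chen

Ballots ranking Kaur above Chen: 3 + 6 + 4 = 13.
Ballots ranking Chen above Kaur: 27 − 13 = 14.
Chen wins the head-to-head 14–13.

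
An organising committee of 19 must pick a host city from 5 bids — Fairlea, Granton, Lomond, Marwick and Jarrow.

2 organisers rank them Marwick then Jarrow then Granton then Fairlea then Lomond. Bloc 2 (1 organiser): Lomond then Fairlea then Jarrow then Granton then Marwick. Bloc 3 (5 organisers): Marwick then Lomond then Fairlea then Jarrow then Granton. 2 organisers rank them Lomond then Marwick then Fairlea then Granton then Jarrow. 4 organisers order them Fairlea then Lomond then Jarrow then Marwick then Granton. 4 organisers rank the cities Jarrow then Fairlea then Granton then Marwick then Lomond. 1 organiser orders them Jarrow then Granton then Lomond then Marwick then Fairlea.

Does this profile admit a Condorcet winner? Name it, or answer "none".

none

Check each pair by majority over 19 ballots:
Fairlea vs Granton: Fairlea is ranked higher on 1+5+2+4+4 = 16 ballots, Granton on 3. Fairlea wins 16–3.
Fairlea vs Lomond: Fairlea wins 10–9.
Fairlea vs Marwick: Fairlea preferred on 1+4+4 = 9 ballots; Marwick wins 10–9.
Fairlea vs Jarrow: Fairlea is ranked higher on 1+5+2+4 = 12 ballots, Jarrow on 7. Fairlea wins 12–7.
Granton vs Lomond: Lomond, 12–7.
Granton vs Marwick: Marwick, 13–6.
Granton vs Jarrow: 2 for Granton, 17 for Jarrow — Jarrow by 17–2.
Lomond vs Marwick: 8 to 11, Marwick.
Lomond vs Jarrow: 12 to 7, Lomond.
Marwick vs Jarrow: Jarrow, 10–9.
Each city drops at least one matchup (Fairlea loses to Marwick; Granton loses to Fairlea; Lomond loses to Fairlea; Marwick loses to Jarrow; Jarrow loses to Fairlea); the cycle Fairlea beats Jarrow beats Marwick beats Fairlea rules out a Condorcet winner.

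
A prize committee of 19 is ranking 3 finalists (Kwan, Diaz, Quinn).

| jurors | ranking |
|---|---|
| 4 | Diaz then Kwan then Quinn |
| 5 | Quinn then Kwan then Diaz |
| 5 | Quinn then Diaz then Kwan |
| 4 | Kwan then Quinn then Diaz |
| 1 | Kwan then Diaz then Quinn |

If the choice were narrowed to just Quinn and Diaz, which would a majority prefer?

Quinn

Ballots ranking Quinn above Diaz: 5 + 5 + 4 = 14.
Ballots ranking Diaz above Quinn: 19 − 14 = 5.
Quinn wins the head-to-head 14–5.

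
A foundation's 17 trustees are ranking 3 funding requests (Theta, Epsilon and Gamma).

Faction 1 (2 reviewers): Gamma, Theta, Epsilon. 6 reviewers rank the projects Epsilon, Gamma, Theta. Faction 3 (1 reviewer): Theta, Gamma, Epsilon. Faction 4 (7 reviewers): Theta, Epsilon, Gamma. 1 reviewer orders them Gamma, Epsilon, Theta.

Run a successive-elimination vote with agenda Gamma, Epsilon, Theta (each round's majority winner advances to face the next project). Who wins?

Round 1: Gamma vs Epsilon — 4–13, Epsilon advances.
Round 2: Epsilon vs Theta — 7–10, Theta advances.
Theta survives the agenda.

Theta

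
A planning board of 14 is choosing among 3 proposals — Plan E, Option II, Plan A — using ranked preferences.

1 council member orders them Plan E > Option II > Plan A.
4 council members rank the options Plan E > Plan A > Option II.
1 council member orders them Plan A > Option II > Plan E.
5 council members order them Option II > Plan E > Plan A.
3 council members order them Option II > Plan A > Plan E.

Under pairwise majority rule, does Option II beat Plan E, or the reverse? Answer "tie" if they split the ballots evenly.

Option II

Ballots ranking Option II above Plan E: 1 + 5 + 3 = 9.
Ballots ranking Plan E above Option II: 14 − 9 = 5.
Option II wins the head-to-head 9–5.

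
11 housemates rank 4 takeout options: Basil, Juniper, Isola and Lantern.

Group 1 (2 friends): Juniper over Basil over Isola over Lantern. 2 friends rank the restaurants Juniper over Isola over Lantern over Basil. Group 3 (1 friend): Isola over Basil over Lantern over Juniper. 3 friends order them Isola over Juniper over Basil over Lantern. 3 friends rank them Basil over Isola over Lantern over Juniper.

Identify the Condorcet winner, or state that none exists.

Check each pair by majority over 11 ballots:
Basil–Juniper: Juniper 7–4.
Basil vs Isola: Basil preferred on 2+3 = 5 ballots; Isola wins 6–5.
Basil vs Lantern: 2+1+3+3 = 9 for Basil, 2 for Lantern — Basil by 9–2.
Juniper vs Isola: Isola wins 7–4.
Juniper vs Lantern: Juniper, 7–4.
Isola vs Lantern: Isola wins 11–0.
Isola wins every pairwise contest, so Isola is the Condorcet winner.

Isola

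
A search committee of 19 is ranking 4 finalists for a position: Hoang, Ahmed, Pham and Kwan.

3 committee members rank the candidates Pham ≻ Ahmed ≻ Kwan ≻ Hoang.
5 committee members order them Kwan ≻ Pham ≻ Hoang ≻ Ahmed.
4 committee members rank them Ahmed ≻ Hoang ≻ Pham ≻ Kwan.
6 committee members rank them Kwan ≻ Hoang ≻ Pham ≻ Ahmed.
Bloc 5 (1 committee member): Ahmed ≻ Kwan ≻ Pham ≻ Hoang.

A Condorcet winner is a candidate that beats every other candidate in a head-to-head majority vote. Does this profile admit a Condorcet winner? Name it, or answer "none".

Kwan

Check each pair by majority over 19 ballots:
Hoang vs Ahmed: Hoang is ranked higher on 5+6 = 11 ballots, Ahmed on 8. Hoang wins 11–8.
Hoang vs Pham: Hoang is ranked higher on 4+6 = 10 ballots, Pham on 9. Hoang wins 10–9.
Hoang vs Kwan: Hoang preferred on 4 ballots; Kwan wins 15–4.
Ahmed vs Pham: Ahmed is ranked higher on 4+1 = 5 ballots, Pham on 14. Pham wins 14–5.
Ahmed vs Kwan: 8 to 11, Kwan.
Pham vs Kwan: 7 to 12, Kwan.
Kwan beats each of Hoang, Ahmed, Pham — Kwan is the Condorcet winner.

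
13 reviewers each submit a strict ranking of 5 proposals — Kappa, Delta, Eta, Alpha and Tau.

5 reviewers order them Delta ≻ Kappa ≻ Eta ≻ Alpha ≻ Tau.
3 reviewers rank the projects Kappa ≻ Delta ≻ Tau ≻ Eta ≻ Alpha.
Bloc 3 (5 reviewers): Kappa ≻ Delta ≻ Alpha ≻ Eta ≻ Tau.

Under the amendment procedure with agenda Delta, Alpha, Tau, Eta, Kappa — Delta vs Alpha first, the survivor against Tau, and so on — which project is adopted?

Round 1: Delta vs Alpha — 13–0, Delta advances.
Round 2: Delta vs Tau — 13–0, Delta advances.
Round 3: Delta vs Eta — 13–0, Delta advances.
Round 4: Delta vs Kappa — 5–8, Kappa advances.
The agenda winner is Kappa.

Kappa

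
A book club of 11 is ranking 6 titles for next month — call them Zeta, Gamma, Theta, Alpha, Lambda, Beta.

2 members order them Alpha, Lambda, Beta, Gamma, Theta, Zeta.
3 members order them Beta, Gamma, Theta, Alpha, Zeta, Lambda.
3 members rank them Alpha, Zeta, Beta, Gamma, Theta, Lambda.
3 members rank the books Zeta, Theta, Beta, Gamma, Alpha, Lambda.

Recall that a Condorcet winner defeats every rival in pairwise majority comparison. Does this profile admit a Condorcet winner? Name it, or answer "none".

none

Pairwise majorities:
Zeta vs Gamma: Zeta wins 6–5.
Zeta vs Theta: Zeta is ranked higher on 3+3 = 6 ballots, Theta on 5. Zeta wins 6–5.
Zeta vs Alpha: Alpha, 8–3.
Zeta vs Lambda: Zeta wins 9–2.
Zeta vs Beta: Zeta wins 6–5.
Gamma vs Theta: Gamma, 8–3.
Gamma–Alpha: Gamma 6–5.
Gamma vs Lambda: 3+3+3 = 9 for Gamma, 2 for Lambda — Gamma by 9–2.
Gamma vs Beta: Gamma is ranked higher on 0 ballots, Beta on 11. Beta wins 11–0.
Theta vs Alpha: Theta, 6–5.
Theta–Lambda: Theta 9–2.
Theta vs Beta: Theta is ranked higher on 3 ballots, Beta on 8. Beta wins 8–3.
Alpha vs Lambda: 11 to 0, Alpha.
Alpha vs Beta: Beta, 6–5.
Lambda vs Beta: Beta, 9–2.
Each book drops at least one matchup (Zeta loses to Alpha; Gamma loses to Zeta; Theta loses to Zeta; Alpha loses to Gamma; Lambda loses to Zeta; Beta loses to Zeta); the cycle Zeta beats Gamma beats Alpha beats Zeta rules out a Condorcet winner.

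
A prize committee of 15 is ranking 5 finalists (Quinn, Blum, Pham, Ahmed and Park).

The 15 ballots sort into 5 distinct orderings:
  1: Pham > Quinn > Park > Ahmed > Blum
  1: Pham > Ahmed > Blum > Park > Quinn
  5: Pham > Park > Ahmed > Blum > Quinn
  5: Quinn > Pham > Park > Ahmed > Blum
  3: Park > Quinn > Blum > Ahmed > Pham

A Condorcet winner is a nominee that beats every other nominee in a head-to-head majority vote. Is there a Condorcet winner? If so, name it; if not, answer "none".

Head-to-head results (15 jurors):
Quinn–Blum: Quinn 9–6.
Quinn vs Pham: Quinn, 8–7.
Quinn vs Ahmed: Quinn, 9–6.
Quinn vs Park: Park, 9–6.
Blum vs Pham: Pham, 12–3.
Blum vs Ahmed: Ahmed, 12–3.
Blum vs Park: Park, 14–1.
Pham vs Ahmed: Pham, 12–3.
Pham vs Park: Pham wins 12–3.
Ahmed vs Park: Park, 14–1.
Every nominee loses at least once (Quinn loses to Park; Blum loses to Quinn; Pham loses to Quinn; Ahmed loses to Quinn; Park loses to Pham). The majority relation contains the cycle Quinn → Pham → Park → Quinn, so there is no Condorcet winner.

none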